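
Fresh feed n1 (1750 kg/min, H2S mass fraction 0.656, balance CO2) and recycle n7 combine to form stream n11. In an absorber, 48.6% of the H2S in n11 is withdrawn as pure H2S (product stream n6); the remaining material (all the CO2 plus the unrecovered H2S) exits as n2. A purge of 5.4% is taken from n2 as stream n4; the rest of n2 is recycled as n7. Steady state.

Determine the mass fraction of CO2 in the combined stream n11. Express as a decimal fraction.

CO2 enters only via n1 and leaves only via the purge: 1750×0.344 = 0.054×(CO2 in n2), and the absorber passes all CO2, so CO2 in n11 = CO2 in n2 = 11148 kg/min.
H2S in n11: m_A = 1750×0.656 + (1−0.054)·(1−0.486)·m_A, so m_A = 1148/0.5138 = 2234.5 kg/min.
n11 = 2234.5 + 11148 = 13383 kg/min.
CO2 fraction in n11 = 11148/13383 = 0.833.

0.833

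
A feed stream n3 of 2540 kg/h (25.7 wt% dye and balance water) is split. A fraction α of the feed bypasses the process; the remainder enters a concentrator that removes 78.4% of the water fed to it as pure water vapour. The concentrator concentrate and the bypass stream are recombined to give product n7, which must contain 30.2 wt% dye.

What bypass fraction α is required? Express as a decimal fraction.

All 2540×0.257 = 652.78 kg/h of dye reaches n7, so n7 = 652.78/0.302 = 2161.5 kg/h and vapour = 378.48 kg/h.
The evaporator receives (1−α)·2540 of feed at 0.743 water and removes 0.784 of that water:
0.784×0.743×(1−α)×2540 = 378.48
(1−α) = 378.48/1479.6 = 0.2558;  α = 0.7442.

0.744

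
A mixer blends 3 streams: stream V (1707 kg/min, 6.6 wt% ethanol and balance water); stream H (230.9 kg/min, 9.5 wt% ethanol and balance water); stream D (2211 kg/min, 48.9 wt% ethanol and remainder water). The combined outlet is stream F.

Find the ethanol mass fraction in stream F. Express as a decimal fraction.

0.293

Total flow out = 1707 + 230.9 + 2211 = 4148.9 kg/min.
ethanol in = 1707×0.066 + 230.9×0.095 + 2211×0.489 = 1215.8 kg/min.
ethanol mass fraction in F = 1215.8/4148.9 = 0.293.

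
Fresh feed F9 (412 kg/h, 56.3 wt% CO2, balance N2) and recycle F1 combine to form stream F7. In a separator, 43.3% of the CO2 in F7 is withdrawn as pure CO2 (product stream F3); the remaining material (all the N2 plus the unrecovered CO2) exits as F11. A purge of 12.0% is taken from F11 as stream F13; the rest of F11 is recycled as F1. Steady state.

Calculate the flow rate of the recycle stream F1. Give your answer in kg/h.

1551 kg/h

N2 enters only via F9 and leaves only via the purge: 412×0.437 = 0.120×(N2 in F11), and the separator passes all N2, so N2 in F7 = N2 in F11 = 1500.4 kg/h.
CO2 in F7: m_A = 412×0.563 + (1−0.120)·(1−0.433)·m_A, so m_A = 231.96/0.5010 = 462.95 kg/h.
F11 = (1−0.433)×462.95 + 1500.4 = 1762.9 kg/h.
Recycle F1 = (1−0.120)×1762.9 = 1551.3 kg/h.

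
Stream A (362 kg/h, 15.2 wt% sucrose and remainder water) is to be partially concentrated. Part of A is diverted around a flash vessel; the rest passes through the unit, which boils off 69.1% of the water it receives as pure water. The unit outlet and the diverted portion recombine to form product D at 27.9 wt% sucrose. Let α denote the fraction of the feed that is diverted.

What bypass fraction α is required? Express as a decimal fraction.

0.223

All 362×0.152 = 55.024 kg/h of sucrose reaches D, so D = 55.024/0.279 = 197.22 kg/h and vapour = 164.78 kg/h.
The evaporator receives (1−α)·362 of feed at 0.848 water and removes 0.691 of that water:
0.691×0.848×(1−α)×362 = 164.78
(1−α) = 164.78/212.12 = 0.7768;  α = 0.2232.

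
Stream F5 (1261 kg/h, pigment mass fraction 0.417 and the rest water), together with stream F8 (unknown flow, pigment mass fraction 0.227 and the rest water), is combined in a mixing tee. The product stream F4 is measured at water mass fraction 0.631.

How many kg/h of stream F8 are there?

Let F8 be the unknown flow. Total out = 1261 + F8.
water balance: 735.16 + 0.773·F8 = 0.631·(1261 + F8)
(0.773 − 0.631)·F8 = 0.631×1261 − 735.16 = 60.528
F8 = 60.528 / 0.142 = 426.25 kg/h

426.3 kg/h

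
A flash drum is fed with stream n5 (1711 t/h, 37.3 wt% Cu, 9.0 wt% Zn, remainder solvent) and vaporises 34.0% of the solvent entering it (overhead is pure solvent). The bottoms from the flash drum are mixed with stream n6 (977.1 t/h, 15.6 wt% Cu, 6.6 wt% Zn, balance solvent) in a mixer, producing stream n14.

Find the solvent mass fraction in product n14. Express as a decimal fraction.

Vapour removed = 0.340×0.537×1711 = 312.39 t/h; concentrate = 1398.6 t/h.
solvent reaching the mixer = 606.41 (from concentrate) + 977.1×0.778 = 1366.6 t/h.
Product flow = 1398.6 + 977.1 = 2375.7 t/h; solvent fraction = 0.575.

0.575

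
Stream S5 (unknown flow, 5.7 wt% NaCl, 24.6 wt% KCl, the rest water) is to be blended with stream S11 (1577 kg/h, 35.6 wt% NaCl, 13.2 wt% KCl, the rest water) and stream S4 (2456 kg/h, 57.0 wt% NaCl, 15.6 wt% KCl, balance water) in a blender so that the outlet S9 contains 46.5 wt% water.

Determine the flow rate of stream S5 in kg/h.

Let S5 be the unknown flow. Total out = 4033 + S5.
water balance: 1480.4 + 0.697·S5 = 0.465·(4033 + S5)
(0.697 − 0.465)·S5 = 0.465×4033 − 1480.4 = 394.98
S5 = 394.98 / 0.232 = 1702.5 kg/h

1702 kg/h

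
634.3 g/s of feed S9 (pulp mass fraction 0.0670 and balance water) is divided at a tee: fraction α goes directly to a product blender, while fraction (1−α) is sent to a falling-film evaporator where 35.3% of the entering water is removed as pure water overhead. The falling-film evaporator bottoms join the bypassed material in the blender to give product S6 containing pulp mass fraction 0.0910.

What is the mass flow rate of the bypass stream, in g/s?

126.4 g/s

All 634.3×0.067 = 42.498 g/s of pulp reaches S6, so S6 = 42.498/0.091 = 467.01 g/s and vapour = 167.29 g/s.
The evaporator receives (1−α)·634.3 of feed at 0.933 water and removes 0.353 of that water:
0.353×0.933×(1−α)×634.3 = 167.29
(1−α) = 167.29/208.91 = 0.8008;  α = 0.1992.
Bypass flow = 0.1992×634.3 = 126.36 g/s.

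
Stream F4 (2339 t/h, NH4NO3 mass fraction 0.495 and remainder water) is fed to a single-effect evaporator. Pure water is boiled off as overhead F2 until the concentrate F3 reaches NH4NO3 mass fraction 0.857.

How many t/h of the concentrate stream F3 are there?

NH4NO3 is conserved: 2339×0.495 = 1157.8 t/h all reports to the concentrate.
Concentrate = 1157.8/(target fraction) = 1351 t/h.

1351 t/h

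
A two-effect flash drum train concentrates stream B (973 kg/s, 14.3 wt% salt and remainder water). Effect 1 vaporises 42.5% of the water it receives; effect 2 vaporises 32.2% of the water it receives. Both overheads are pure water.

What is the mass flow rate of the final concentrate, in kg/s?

water in feed = 973×0.857 = 833.86 kg/s.
After stage 1: water left = (1−0.425)×833.86 = 479.47; stream total = 618.61 kg/s.
After stage 2: water left = (1−0.322)×479.47 = 325.08; final concentrate = 464.22 kg/s.

464.2 kg/s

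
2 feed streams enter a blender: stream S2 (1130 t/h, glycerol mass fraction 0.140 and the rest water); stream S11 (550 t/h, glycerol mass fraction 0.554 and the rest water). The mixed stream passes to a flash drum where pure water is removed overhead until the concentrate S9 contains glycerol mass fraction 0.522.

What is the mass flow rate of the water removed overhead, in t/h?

793.2 t/h

glycerol entering = 1130×0.140 + 550×0.554 = 462.9 t/h.
All glycerol reports to S9, so S9 = 462.9/0.522 = 886.78 t/h.
Total feed = 1680 t/h; overhead = 1680 − 886.78 = 793.22 t/h.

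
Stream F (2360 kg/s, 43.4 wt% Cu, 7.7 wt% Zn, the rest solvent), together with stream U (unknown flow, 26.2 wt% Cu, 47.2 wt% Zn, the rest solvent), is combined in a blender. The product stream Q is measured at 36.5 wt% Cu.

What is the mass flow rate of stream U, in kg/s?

Let U be the unknown flow. Total out = 2360 + U.
Cu balance: 1024.2 + 0.262·U = 0.365·(2360 + U)
(0.262 − 0.365)·U = 0.365×2360 − 1024.2 = -162.84
U = -162.84 / -0.103 = 1581 kg/s

1581 kg/s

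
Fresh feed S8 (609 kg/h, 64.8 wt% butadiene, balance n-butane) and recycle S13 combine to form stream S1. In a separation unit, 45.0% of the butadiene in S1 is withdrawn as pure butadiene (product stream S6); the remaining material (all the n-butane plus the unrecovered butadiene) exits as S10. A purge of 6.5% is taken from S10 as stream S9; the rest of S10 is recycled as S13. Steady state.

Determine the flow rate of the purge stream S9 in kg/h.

n-butane enters only via S8 and leaves only via the purge: 609×0.352 = 0.065×(n-butane in S10), and the separation unit passes all n-butane, so n-butane in S1 = n-butane in S10 = 3298 kg/h.
butadiene in S1: m_A = 609×0.648 + (1−0.065)·(1−0.450)·m_A, so m_A = 394.63/0.4857 = 812.42 kg/h.
S10 = (1−0.450)×812.42 + 3298 = 3744.8 kg/h.
Purge S9 = 0.065×3744.8 = 243.41 kg/h.

243.4 kg/h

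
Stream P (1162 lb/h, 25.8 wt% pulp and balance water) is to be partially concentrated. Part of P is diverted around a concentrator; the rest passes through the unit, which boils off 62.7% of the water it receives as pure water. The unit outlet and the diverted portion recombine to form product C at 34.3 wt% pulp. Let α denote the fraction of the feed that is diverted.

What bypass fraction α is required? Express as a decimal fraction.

0.467

All 1162×0.258 = 299.8 lb/h of pulp reaches C, so C = 299.8/0.343 = 874.04 lb/h and vapour = 287.96 lb/h.
The evaporator receives (1−α)·1162 of feed at 0.742 water and removes 0.627 of that water:
0.627×0.742×(1−α)×1162 = 287.96
(1−α) = 287.96/540.6 = 0.5327;  α = 0.4673.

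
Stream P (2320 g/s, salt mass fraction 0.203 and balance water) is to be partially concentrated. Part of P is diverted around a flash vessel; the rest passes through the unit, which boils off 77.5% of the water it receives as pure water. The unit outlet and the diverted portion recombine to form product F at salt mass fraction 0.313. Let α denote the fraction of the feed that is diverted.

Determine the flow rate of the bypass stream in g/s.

All 2320×0.203 = 470.96 g/s of salt reaches F, so F = 470.96/0.313 = 1504.7 g/s and vapour = 815.34 g/s.
The evaporator receives (1−α)·2320 of feed at 0.797 water and removes 0.775 of that water:
0.775×0.797×(1−α)×2320 = 815.34
(1−α) = 815.34/1433 = 0.5690;  α = 0.4310.
Bypass flow = 0.4310×2320 = 999.99 g/s.

1000 g/s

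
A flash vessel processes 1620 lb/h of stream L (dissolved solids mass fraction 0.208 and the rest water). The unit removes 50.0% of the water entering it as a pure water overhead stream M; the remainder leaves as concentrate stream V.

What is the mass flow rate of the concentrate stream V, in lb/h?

water entering = 1620×0.792 = 1283 lb/h; overhead removed = 0.500×1283 = 641.52 lb/h.
Concentrate = 1620 − 641.52 = 978.48 lb/h.

978.5 lb/h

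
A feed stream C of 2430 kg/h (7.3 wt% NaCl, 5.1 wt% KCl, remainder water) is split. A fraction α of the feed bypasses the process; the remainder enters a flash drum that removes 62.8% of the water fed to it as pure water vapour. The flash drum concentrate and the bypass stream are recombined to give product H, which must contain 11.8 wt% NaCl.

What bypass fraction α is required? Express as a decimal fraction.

All 2430×0.073 = 177.39 kg/h of NaCl reaches H, so H = 177.39/0.118 = 1503.3 kg/h and vapour = 926.69 kg/h.
The evaporator receives (1−α)·2430 of feed at 0.876 water and removes 0.628 of that water:
0.628×0.876×(1−α)×2430 = 926.69
(1−α) = 926.69/1336.8 = 0.6932;  α = 0.3068.

0.307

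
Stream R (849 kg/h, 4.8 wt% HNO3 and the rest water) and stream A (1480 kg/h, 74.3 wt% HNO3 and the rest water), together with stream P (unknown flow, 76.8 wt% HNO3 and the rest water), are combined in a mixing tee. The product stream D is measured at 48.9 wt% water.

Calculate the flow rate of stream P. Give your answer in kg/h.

193.5 kg/h

Let P be the unknown flow. Total out = 2329 + P.
water balance: 1188.6 + 0.232·P = 0.489·(2329 + P)
(0.232 − 0.489)·P = 0.489×2329 − 1188.6 = -49.727
P = -49.727 / -0.257 = 193.49 kg/h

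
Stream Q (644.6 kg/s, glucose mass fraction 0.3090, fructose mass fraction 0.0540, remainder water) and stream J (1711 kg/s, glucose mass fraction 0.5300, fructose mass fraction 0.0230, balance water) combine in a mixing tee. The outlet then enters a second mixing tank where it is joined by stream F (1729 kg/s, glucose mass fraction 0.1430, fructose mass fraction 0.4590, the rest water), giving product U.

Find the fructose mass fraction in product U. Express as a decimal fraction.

Overall, product flow = 4084.6 kg/s.
fructose in = 644.6×0.054 + 1711×0.023 + 1729×0.459 = 867.77 kg/s.
fructose fraction in U = 0.2124.

0.2124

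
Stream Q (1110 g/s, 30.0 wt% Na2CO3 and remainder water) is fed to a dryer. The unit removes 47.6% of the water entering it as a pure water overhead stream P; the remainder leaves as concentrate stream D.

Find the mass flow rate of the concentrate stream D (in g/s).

740.1 g/s

water entering = 1110×0.700 = 777 g/s; overhead removed = 0.476×777 = 369.85 g/s.
Concentrate = 1110 − 369.85 = 740.15 g/s.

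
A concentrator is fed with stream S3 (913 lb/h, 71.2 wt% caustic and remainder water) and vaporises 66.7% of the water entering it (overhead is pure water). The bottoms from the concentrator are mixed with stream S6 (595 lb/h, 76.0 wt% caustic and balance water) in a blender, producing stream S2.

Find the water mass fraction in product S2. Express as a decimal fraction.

0.173

Vapour removed = 0.667×0.288×913 = 175.38 lb/h; concentrate = 737.62 lb/h.
water reaching the mixer = 87.56 (from concentrate) + 595×0.240 = 230.36 lb/h.
Product flow = 737.62 + 595 = 1332.6 lb/h; water fraction = 0.173.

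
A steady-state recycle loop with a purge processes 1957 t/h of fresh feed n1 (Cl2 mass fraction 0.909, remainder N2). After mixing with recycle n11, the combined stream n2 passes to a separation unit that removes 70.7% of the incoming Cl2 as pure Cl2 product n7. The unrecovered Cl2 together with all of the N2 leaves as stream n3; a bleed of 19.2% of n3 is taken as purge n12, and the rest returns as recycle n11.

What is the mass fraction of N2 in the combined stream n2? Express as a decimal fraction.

N2 enters only via n1 and leaves only via the purge: 1957×0.091 = 0.192×(N2 in n3), and the separation unit passes all N2, so N2 in n2 = N2 in n3 = 927.54 t/h.
Cl2 in n2: m_A = 1957×0.909 + (1−0.192)·(1−0.707)·m_A, so m_A = 1778.9/0.7633 = 2330.7 t/h.
n2 = 2330.7 + 927.54 = 3258.2 t/h.
N2 fraction in n2 = 927.54/3258.2 = 0.285.

0.285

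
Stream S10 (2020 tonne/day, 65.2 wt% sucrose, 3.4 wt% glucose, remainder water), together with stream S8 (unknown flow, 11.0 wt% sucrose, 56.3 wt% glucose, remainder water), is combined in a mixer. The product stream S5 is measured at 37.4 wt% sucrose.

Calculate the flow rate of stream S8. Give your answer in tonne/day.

2127 tonne/day

Let S8 be the unknown flow. Total out = 2020 + S8.
sucrose balance: 1317 + 0.110·S8 = 0.374·(2020 + S8)
(0.110 − 0.374)·S8 = 0.374×2020 − 1317 = -561.56
S8 = -561.56 / -0.264 = 2127.1 tonne/day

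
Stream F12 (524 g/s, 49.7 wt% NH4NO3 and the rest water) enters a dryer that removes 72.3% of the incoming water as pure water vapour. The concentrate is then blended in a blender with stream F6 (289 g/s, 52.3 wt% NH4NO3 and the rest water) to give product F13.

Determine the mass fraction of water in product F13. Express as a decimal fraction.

0.339

Vapour removed = 0.723×0.503×524 = 190.56 g/s; concentrate = 333.44 g/s.
water reaching the mixer = 73.009 (from concentrate) + 289×0.477 = 210.86 g/s.
Product flow = 333.44 + 289 = 622.44 g/s; water fraction = 0.339.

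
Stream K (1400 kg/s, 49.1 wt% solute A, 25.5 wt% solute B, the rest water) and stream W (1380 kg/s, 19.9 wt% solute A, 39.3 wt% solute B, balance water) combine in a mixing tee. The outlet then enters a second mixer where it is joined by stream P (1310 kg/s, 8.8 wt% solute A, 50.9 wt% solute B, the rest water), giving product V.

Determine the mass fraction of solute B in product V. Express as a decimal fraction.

0.383

Overall, product flow = 4090 kg/s.
solute B in = 1400×0.255 + 1380×0.393 + 1310×0.509 = 1566.1 kg/s.
solute B fraction in V = 0.383.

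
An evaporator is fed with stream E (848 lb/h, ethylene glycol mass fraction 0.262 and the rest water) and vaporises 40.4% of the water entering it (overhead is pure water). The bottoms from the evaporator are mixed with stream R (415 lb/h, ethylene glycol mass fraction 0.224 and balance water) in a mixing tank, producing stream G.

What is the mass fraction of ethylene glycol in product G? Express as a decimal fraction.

0.312

Vapour removed = 0.404×0.738×848 = 252.83 lb/h; concentrate = 595.17 lb/h.
ethylene glycol reaching the mixer = 222.18 (from concentrate) + 415×0.224 = 315.14 lb/h.
Product flow = 595.17 + 415 = 1010.2 lb/h; ethylene glycol fraction = 0.312.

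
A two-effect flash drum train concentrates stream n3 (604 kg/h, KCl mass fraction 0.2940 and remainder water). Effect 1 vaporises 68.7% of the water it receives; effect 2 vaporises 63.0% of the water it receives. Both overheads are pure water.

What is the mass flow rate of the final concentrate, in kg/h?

water in feed = 604×0.706 = 426.42 kg/h.
After stage 1: water left = (1−0.687)×426.42 = 133.47; stream total = 311.05 kg/h.
After stage 2: water left = (1−0.630)×133.47 = 49.384; final concentrate = 226.96 kg/h.

227 kg/h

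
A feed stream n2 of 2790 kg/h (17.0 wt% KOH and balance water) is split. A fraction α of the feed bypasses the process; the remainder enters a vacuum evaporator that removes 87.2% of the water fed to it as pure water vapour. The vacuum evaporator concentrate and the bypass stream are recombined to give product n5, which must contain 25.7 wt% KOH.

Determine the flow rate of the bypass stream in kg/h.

1485 kg/h

All 2790×0.170 = 474.3 kg/h of KOH reaches n5, so n5 = 474.3/0.257 = 1845.5 kg/h and vapour = 944.47 kg/h.
The evaporator receives (1−α)·2790 of feed at 0.830 water and removes 0.872 of that water:
0.872×0.830×(1−α)×2790 = 944.47
(1−α) = 944.47/2019.3 = 0.4677;  α = 0.5323.
Bypass flow = 0.5323×2790 = 1485 kg/h.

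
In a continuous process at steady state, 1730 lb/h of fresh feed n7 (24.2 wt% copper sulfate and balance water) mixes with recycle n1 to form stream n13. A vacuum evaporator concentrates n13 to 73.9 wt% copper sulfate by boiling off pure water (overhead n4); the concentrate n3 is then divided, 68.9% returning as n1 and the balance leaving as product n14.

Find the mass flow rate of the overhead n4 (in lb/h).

1163 lb/h

Overall copper sulfate balance (none leaves overhead): copper sulfate in fresh feed = copper sulfate in product, i.e. 1730×0.242 = (1−0.689)·n3·0.739.
n3 = 418.66/(0.739×0.311) = 1821.6 lb/h.
Recycle n1 = 0.689×1821.6 = 1255.1 lb/h.
Combined feed n13 = 1730 + 1255.1 = 2985.1 lb/h.
Overhead n4 = n13 − n3 = 2985.1 − 1821.6 = 1163.5 lb/h.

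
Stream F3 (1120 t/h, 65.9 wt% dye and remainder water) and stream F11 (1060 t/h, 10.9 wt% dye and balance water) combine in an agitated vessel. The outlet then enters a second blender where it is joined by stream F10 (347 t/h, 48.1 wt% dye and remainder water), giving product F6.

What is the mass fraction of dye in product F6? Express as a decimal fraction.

0.404

Overall, product flow = 2527 t/h.
dye in = 1120×0.659 + 1060×0.109 + 347×0.481 = 1020.5 t/h.
dye fraction in F6 = 0.404.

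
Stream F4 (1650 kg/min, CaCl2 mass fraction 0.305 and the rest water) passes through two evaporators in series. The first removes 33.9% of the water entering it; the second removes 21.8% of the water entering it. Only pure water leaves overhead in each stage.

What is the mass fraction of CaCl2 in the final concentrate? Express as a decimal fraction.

0.459

water in feed = 1650×0.695 = 1146.8 kg/min.
After stage 1: water left = (1−0.339)×1146.8 = 758; stream total = 1261.3 kg/min.
After stage 2: water left = (1−0.218)×758 = 592.76; final concentrate = 1096 kg/min.
CaCl2 fraction = 503.25/1096 = 0.459.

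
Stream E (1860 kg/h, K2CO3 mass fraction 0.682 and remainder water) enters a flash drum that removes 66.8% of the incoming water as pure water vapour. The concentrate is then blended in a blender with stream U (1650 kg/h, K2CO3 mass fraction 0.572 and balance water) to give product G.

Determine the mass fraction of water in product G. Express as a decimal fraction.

Vapour removed = 0.668×0.318×1860 = 395.11 kg/h; concentrate = 1464.9 kg/h.
water reaching the mixer = 196.37 (from concentrate) + 1650×0.428 = 902.57 kg/h.
Product flow = 1464.9 + 1650 = 3114.9 kg/h; water fraction = 0.290.

0.290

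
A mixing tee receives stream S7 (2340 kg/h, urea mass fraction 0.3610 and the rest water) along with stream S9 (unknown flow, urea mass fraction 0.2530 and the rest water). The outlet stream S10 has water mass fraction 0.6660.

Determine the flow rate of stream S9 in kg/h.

Let S9 be the unknown flow. Total out = 2340 + S9.
water balance: 1495.3 + 0.747·S9 = 0.666·(2340 + S9)
(0.747 − 0.666)·S9 = 0.666×2340 − 1495.3 = 63.18
S9 = 63.18 / 0.081 = 780 kg/h

780 kg/h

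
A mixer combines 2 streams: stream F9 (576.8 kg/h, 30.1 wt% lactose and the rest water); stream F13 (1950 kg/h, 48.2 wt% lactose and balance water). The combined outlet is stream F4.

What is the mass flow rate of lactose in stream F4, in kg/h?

lactose out = lactose in = 576.8×0.301 + 1950×0.482 = 1113.5 kg/h.

1114 kg/h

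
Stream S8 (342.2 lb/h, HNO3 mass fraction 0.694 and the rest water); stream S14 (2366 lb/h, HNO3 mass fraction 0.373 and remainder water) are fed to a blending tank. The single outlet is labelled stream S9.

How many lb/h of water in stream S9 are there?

water out = water in = 342.2×0.306 + 2366×0.627 = 1588.2 lb/h.

1588 lb/h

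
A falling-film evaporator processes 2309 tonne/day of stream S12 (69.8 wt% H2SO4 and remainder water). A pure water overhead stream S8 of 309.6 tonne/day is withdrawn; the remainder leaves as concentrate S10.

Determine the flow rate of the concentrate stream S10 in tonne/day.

1999 tonne/day

Concentrate = 2309 − 309.6 = 1999.4 tonne/day.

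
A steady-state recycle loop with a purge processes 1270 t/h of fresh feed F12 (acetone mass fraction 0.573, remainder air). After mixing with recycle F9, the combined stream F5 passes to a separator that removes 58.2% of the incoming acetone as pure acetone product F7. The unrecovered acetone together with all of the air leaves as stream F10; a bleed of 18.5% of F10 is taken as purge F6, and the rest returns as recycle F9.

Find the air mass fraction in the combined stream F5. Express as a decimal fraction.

0.726

air enters only via F12 and leaves only via the purge: 1270×0.427 = 0.185×(air in F10), and the separator passes all air, so air in F5 = air in F10 = 2931.3 t/h.
acetone in F5: m_A = 1270×0.573 + (1−0.185)·(1−0.582)·m_A, so m_A = 727.71/0.6593 = 1103.7 t/h.
F5 = 1103.7 + 2931.3 = 4035 t/h.
air fraction in F5 = 2931.3/4035 = 0.726.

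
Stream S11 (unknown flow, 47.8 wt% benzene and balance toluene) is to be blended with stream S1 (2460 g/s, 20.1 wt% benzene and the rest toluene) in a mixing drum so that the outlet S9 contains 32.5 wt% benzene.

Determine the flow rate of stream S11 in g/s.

1994 g/s

Let S11 be the unknown flow. Total out = 2460 + S11.
benzene balance: 494.46 + 0.478·S11 = 0.325·(2460 + S11)
(0.478 − 0.325)·S11 = 0.325×2460 − 494.46 = 305.04
S11 = 305.04 / 0.153 = 1993.7 g/s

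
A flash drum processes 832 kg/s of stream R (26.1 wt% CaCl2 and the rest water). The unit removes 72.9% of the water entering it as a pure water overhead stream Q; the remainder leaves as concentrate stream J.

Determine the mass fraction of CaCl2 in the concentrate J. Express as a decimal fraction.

0.566

CaCl2 is not removed: 832×0.261 = 217.15 kg/s of CaCl2 enters J.
water entering = 832×0.739 = 614.85 kg/s; overhead removed = 0.729×614.85 = 448.22 kg/s.
Concentrate = 832 − 448.22 = 383.78 kg/s.
Mass fraction = 217.15/383.78 = 0.566.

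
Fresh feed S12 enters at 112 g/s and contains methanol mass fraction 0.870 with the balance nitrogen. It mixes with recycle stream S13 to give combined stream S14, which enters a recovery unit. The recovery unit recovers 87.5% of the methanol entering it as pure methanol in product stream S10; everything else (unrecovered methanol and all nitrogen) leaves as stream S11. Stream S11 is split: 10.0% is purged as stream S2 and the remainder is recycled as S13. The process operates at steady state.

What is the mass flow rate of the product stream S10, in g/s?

methanol in S14: m_A = 112×0.870 + (1−0.100)·(1−0.875)·m_A, so m_A = 97.44/0.8875 = 109.79 g/s.
Product S10 = 0.875×109.79 = 96.068 g/s.

96.07 g/s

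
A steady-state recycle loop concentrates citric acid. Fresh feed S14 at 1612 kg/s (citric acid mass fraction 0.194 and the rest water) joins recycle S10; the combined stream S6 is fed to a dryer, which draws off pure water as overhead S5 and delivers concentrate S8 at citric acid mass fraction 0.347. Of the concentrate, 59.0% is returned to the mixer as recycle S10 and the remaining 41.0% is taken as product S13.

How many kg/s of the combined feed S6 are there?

Overall citric acid balance (none leaves overhead): citric acid in fresh feed = citric acid in product, i.e. 1612×0.194 = (1−0.590)·S8·0.347.
S8 = 312.73/(0.347×0.410) = 2198.1 kg/s.
Recycle S10 = 0.590×2198.1 = 1296.9 kg/s.
Combined feed S6 = 1612 + 1296.9 = 2908.9 kg/s.

2909 kg/s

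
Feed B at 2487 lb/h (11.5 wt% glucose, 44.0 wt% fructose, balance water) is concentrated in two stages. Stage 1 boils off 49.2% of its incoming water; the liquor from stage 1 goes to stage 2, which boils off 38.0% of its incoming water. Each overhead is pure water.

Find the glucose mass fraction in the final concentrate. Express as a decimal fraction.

water in feed = 2487×0.445 = 1106.7 lb/h.
After stage 1: water left = (1−0.492)×1106.7 = 562.21; stream total = 1942.5 lb/h.
After stage 2: water left = (1−0.380)×562.21 = 348.57; final concentrate = 1728.9 lb/h.
glucose fraction = 286/1728.9 = 0.1654.

0.1654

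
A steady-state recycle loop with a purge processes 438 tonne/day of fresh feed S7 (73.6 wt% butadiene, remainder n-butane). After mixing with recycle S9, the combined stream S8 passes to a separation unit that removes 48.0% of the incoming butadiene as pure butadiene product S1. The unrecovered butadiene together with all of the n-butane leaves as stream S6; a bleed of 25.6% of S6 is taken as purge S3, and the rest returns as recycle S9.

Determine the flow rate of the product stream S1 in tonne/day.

252.4 tonne/day

butadiene in S8: m_A = 438×0.736 + (1−0.256)·(1−0.480)·m_A, so m_A = 322.37/0.6131 = 525.78 tonne/day.
Product S1 = 0.480×525.78 = 252.38 tonne/day.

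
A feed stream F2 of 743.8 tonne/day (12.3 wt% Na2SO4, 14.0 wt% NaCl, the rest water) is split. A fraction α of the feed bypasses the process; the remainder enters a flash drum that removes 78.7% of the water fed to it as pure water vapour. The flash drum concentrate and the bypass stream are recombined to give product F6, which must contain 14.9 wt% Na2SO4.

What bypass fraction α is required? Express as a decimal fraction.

0.699

All 743.8×0.123 = 91.487 tonne/day of Na2SO4 reaches F6, so F6 = 91.487/0.149 = 614.01 tonne/day and vapour = 129.79 tonne/day.
The evaporator receives (1−α)·743.8 of feed at 0.737 water and removes 0.787 of that water:
0.787×0.737×(1−α)×743.8 = 129.79
(1−α) = 129.79/431.42 = 0.3008;  α = 0.6992.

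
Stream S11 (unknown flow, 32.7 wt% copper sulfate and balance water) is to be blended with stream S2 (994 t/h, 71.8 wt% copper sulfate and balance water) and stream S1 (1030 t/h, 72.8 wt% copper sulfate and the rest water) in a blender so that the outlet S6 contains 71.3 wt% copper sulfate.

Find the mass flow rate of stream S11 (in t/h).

Let S11 be the unknown flow. Total out = 2024 + S11.
copper sulfate balance: 1463.5 + 0.327·S11 = 0.713·(2024 + S11)
(0.327 − 0.713)·S11 = 0.713×2024 − 1463.5 = -20.42
S11 = -20.42 / -0.386 = 52.902 t/h

52.9 t/h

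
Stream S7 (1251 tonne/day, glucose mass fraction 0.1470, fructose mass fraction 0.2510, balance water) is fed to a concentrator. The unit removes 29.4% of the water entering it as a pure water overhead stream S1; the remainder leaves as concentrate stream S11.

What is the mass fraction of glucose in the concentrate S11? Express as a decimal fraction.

glucose is not removed: 1251×0.147 = 183.9 tonne/day of glucose enters S11.
water entering = 1251×0.602 = 753.1 tonne/day; overhead removed = 0.294×753.1 = 221.41 tonne/day.
Concentrate = 1251 − 221.41 = 1029.6 tonne/day.
Mass fraction = 183.9/1029.6 = 0.1786.

0.1786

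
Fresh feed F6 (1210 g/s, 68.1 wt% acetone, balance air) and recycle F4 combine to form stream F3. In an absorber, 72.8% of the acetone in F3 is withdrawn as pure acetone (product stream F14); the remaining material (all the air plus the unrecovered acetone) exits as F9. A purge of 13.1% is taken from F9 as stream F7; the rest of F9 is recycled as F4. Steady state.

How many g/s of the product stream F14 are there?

785.6 g/s

acetone in F3: m_A = 1210×0.681 + (1−0.131)·(1−0.728)·m_A, so m_A = 824.01/0.7636 = 1079.1 g/s.
Product F14 = 0.728×1079.1 = 785.56 g/s.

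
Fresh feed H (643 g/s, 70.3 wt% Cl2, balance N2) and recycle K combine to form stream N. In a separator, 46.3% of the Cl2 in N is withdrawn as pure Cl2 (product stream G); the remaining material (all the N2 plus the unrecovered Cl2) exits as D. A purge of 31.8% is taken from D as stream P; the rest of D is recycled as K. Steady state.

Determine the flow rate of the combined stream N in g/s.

N2 enters only via H and leaves only via the purge: 643×0.297 = 0.318×(N2 in D), and the separator passes all N2, so N2 in N = N2 in D = 600.54 g/s.
Cl2 in N: m_A = 643×0.703 + (1−0.318)·(1−0.463)·m_A, so m_A = 452.03/0.6338 = 713.24 g/s.
N = 713.24 + 600.54 = 1313.8 g/s.

1314 g/s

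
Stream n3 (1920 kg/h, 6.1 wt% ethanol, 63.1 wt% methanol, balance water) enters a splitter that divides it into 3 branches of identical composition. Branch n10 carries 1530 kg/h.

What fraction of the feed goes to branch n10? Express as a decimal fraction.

Fraction to n10 = 1530/1920 = 0.7969.

0.797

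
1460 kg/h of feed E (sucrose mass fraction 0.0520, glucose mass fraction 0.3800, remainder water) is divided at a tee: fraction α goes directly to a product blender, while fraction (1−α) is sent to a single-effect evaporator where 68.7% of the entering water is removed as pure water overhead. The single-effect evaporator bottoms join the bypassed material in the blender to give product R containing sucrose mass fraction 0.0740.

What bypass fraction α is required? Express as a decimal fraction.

0.238

All 1460×0.052 = 75.92 kg/h of sucrose reaches R, so R = 75.92/0.074 = 1025.9 kg/h and vapour = 434.05 kg/h.
The evaporator receives (1−α)·1460 of feed at 0.568 water and removes 0.687 of that water:
0.687×0.568×(1−α)×1460 = 434.05
(1−α) = 434.05/569.72 = 0.7619;  α = 0.2381.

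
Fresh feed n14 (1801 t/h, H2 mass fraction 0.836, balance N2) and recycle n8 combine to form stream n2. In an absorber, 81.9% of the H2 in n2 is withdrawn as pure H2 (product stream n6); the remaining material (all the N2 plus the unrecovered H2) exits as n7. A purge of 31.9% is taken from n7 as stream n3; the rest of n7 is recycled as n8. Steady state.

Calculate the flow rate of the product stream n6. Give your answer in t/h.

H2 in n2: m_A = 1801×0.836 + (1−0.319)·(1−0.819)·m_A, so m_A = 1505.6/0.8767 = 1717.3 t/h.
Product n6 = 0.819×1717.3 = 1406.5 t/h.

1406 t/h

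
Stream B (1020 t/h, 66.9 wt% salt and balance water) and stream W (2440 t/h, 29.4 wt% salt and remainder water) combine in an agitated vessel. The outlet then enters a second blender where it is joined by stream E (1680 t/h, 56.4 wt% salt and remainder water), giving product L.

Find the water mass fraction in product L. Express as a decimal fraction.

Overall, product flow = 5140 t/h.
water in = 1020×0.331 + 2440×0.706 + 1680×0.436 = 2792.7 t/h.
water fraction in L = 0.543.

0.543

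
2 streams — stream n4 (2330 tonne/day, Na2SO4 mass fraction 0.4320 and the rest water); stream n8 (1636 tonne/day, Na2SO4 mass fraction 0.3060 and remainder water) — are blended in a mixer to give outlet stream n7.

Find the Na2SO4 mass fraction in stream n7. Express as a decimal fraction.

0.3800

Total flow out = 2330 + 1636 = 3966 tonne/day.
Na2SO4 in = 2330×0.432 + 1636×0.306 = 1507.2 tonne/day.
Na2SO4 mass fraction in n7 = 1507.2/3966 = 0.3800.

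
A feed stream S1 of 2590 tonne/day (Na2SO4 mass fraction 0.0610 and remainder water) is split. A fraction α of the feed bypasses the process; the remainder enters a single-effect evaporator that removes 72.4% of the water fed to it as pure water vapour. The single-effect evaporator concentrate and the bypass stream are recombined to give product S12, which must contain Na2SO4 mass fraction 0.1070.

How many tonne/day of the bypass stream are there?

952.2 tonne/day

All 2590×0.061 = 157.99 tonne/day of Na2SO4 reaches S12, so S12 = 157.99/0.107 = 1476.5 tonne/day and vapour = 1113.5 tonne/day.
The evaporator receives (1−α)·2590 of feed at 0.939 water and removes 0.724 of that water:
0.724×0.939×(1−α)×2590 = 1113.5
(1−α) = 1113.5/1760.8 = 0.6324;  α = 0.3676.
Bypass flow = 0.3676×2590 = 952.17 tonne/day.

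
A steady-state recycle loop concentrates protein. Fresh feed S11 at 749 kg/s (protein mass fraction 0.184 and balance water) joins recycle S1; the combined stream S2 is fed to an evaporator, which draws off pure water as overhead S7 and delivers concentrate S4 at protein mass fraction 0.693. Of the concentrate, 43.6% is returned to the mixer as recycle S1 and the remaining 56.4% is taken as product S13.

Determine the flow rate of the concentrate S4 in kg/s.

352.6 kg/s

Overall protein balance (none leaves overhead): protein in fresh feed = protein in product, i.e. 749×0.184 = (1−0.436)·S4·0.693.
S4 = 137.82/(0.693×0.564) = 352.6 kg/s.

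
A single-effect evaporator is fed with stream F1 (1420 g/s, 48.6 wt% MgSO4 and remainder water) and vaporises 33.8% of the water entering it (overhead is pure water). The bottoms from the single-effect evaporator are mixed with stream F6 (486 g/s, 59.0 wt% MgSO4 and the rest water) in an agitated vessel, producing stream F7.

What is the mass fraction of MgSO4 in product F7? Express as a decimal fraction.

Vapour removed = 0.338×0.514×1420 = 246.7 g/s; concentrate = 1173.3 g/s.
MgSO4 reaching the mixer = 690.12 (from concentrate) + 486×0.590 = 976.86 g/s.
Product flow = 1173.3 + 486 = 1659.3 g/s; MgSO4 fraction = 0.589.

0.589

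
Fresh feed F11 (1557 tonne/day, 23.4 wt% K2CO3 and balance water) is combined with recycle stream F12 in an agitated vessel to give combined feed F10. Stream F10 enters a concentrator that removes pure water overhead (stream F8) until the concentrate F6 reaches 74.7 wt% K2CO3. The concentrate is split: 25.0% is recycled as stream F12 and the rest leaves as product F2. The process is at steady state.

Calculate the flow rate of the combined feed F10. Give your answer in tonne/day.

1720 tonne/day

Overall K2CO3 balance (none leaves overhead): K2CO3 in fresh feed = K2CO3 in product, i.e. 1557×0.234 = (1−0.250)·F6·0.747.
F6 = 364.34/(0.747×0.750) = 650.31 tonne/day.
Recycle F12 = 0.250×650.31 = 162.58 tonne/day.
Combined feed F10 = 1557 + 162.58 = 1719.6 tonne/day.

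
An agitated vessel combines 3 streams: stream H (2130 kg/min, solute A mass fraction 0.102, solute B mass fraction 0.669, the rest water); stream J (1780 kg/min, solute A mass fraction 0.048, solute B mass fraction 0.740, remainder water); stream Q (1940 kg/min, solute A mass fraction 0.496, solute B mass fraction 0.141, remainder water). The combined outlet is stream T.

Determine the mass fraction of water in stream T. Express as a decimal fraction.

Total flow out = 2130 + 1780 + 1940 = 5850 kg/min.
water in = 2130×0.229 + 1780×0.212 + 1940×0.363 = 1569.4 kg/min.
water mass fraction in T = 1569.4/5850 = 0.268.

0.268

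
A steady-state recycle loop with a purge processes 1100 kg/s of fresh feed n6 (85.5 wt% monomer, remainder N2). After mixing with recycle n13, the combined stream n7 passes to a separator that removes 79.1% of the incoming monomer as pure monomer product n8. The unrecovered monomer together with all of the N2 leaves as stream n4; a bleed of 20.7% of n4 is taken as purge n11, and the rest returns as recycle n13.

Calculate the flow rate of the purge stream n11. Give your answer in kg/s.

N2 enters only via n6 and leaves only via the purge: 1100×0.145 = 0.207×(N2 in n4), and the separator passes all N2, so N2 in n7 = N2 in n4 = 770.53 kg/s.
monomer in n7: m_A = 1100×0.855 + (1−0.207)·(1−0.791)·m_A, so m_A = 940.5/0.8343 = 1127.3 kg/s.
n4 = (1−0.791)×1127.3 + 770.53 = 1006.1 kg/s.
Purge n11 = 0.207×1006.1 = 208.27 kg/s.

208.3 kg/s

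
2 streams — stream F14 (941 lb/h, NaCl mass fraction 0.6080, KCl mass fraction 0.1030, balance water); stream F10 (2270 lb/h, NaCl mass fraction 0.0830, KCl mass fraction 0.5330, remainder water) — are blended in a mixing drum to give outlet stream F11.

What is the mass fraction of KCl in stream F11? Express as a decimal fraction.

0.4070

Total flow out = 941 + 2270 = 3211 lb/h.
KCl in = 941×0.103 + 2270×0.533 = 1306.8 lb/h.
KCl mass fraction in F11 = 1306.8/3211 = 0.4070.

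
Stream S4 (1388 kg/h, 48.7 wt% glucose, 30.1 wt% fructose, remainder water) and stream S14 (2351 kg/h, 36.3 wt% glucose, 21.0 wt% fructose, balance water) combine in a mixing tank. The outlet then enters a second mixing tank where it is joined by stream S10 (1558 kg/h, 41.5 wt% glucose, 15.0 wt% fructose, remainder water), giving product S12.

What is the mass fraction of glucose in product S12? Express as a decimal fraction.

Overall, product flow = 5297 kg/h.
glucose in = 1388×0.487 + 2351×0.363 + 1558×0.415 = 2175.9 kg/h.
glucose fraction in S12 = 0.411.

0.411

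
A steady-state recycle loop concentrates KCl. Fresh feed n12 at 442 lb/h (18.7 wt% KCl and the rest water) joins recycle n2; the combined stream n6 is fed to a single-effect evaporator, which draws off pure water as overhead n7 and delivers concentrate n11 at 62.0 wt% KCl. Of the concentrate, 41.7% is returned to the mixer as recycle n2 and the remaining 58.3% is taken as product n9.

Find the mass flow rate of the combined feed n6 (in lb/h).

Overall KCl balance (none leaves overhead): KCl in fresh feed = KCl in product, i.e. 442×0.187 = (1−0.417)·n11·0.620.
n11 = 82.654/(0.620×0.583) = 228.67 lb/h.
Recycle n2 = 0.417×228.67 = 95.354 lb/h.
Combined feed n6 = 442 + 95.354 = 537.35 lb/h.

537.4 lb/h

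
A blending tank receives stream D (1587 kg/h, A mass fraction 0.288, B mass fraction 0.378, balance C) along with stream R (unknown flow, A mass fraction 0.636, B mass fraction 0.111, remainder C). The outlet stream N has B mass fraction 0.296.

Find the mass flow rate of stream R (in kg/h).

Let R be the unknown flow. Total out = 1587 + R.
B balance: 599.89 + 0.111·R = 0.296·(1587 + R)
(0.111 − 0.296)·R = 0.296×1587 − 599.89 = -130.13
R = -130.13 / -0.185 = 703.43 kg/h

703.4 kg/h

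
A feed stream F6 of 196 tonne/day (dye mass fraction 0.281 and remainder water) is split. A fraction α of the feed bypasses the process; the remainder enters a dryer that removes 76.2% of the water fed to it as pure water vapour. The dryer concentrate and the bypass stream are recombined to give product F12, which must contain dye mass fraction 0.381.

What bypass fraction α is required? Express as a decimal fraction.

All 196×0.281 = 55.076 tonne/day of dye reaches F12, so F12 = 55.076/0.381 = 144.56 tonne/day and vapour = 51.444 tonne/day.
The evaporator receives (1−α)·196 of feed at 0.719 water and removes 0.762 of that water:
0.762×0.719×(1−α)×196 = 51.444
(1−α) = 51.444/107.38 = 0.4791;  α = 0.5209.

0.521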